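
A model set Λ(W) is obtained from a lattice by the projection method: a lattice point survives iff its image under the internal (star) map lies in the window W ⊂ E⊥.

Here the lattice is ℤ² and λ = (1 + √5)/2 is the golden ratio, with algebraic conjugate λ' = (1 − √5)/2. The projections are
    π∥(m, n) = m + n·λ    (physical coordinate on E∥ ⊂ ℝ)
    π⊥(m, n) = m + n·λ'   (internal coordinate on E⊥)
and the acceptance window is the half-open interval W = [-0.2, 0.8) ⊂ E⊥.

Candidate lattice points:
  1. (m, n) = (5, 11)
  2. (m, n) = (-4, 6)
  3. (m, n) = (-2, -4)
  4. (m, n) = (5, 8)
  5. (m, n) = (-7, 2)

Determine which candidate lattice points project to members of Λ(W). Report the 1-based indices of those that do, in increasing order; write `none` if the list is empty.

3, 4

λ' = (1−√5)/2 ≈ -0.618034.
[1] lift (5,11): star map gives -1.798374; window check -0.2 ≤ -1.798374 < 0.8 is false → out
[2] lift (-4,6): star map gives -7.708204; window check -0.2 ≤ -7.708204 < 0.8 is false → out
[3] lift (-2,-4): star map gives 0.472136; window check -0.2 ≤ 0.472136 < 0.8 is true → IN Λ
[4] lift (5,8): star map gives 0.055728; window check -0.2 ≤ 0.055728 < 0.8 is true → IN Λ
[5] lift (-7,2): star map gives -8.236068; window check -0.2 ≤ -8.236068 < 0.8 is false → out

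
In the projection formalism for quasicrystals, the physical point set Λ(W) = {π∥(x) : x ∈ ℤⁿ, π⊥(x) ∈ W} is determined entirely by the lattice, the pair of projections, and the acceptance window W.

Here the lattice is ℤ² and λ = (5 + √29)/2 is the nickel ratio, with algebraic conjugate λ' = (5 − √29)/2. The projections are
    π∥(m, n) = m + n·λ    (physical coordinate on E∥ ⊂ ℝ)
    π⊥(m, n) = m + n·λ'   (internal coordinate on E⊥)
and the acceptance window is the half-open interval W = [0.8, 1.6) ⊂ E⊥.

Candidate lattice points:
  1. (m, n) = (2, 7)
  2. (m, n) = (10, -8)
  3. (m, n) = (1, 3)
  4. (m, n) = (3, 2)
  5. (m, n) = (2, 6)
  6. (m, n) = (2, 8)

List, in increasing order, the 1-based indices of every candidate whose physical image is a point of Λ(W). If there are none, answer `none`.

λ' = (5−√29)/2 ≈ -0.19258.
#1 (2,7): internal coord 2 + (7)·λ' = +0.65192; +0.65192 ∉ [0.8, 1.6) → out
#2 (10,-8): internal coord 10 + (-8)·λ' = +11.54066; +11.54066 ∉ [0.8, 1.6) → out
#3 (1,3): internal coord 1 + (3)·λ' = +0.42225; +0.42225 ∉ [0.8, 1.6) → out
#4 (3,2): internal coord 3 + (2)·λ' = +2.61484; +2.61484 ∉ [0.8, 1.6) → out
#5 (2,6): internal coord 2 + (6)·λ' = +0.84451; +0.84451 ∈ [0.8, 1.6) → IN Λ
#6 (2,8): internal coord 2 + (8)·λ' = +0.45934; +0.45934 ∉ [0.8, 1.6) → out

5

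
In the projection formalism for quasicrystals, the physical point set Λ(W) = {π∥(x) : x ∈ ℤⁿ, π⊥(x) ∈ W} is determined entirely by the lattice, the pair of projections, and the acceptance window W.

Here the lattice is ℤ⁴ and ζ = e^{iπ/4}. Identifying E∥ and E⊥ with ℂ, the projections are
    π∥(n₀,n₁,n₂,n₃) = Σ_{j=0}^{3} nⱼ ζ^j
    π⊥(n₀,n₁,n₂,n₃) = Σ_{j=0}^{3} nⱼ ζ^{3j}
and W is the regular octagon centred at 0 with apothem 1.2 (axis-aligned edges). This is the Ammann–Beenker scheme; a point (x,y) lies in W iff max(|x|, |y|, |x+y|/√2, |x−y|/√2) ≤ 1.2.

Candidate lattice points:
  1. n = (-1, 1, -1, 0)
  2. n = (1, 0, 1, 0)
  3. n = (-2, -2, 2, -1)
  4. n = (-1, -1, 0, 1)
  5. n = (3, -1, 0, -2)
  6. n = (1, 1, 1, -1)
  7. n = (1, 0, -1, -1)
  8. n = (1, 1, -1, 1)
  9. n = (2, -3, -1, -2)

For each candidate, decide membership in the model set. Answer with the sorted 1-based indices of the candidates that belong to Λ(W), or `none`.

4, 6, 7

With ζ = e^{iπ/4} the internal vectors are ζ^0,ζ^3,ζ^6,ζ^9.
candidate 1: n = (-1, 1, -1, 0) → π⊥ ≈ (-1.7071, +1.7071); max(|x|,|y|,|x±y|/√2) = 2.4142 > 1.2 ⇒ ∉ W
candidate 2: n = (1, 0, 1, 0) → π⊥ ≈ (+1.0000, -1.0000); max(|x|,|y|,|x±y|/√2) = 1.4142 > 1.2 ⇒ ∉ W
candidate 3: n = (-2, -2, 2, -1) → π⊥ ≈ (-1.2929, -4.1213); max(|x|,|y|,|x±y|/√2) = 4.1213 > 1.2 ⇒ ∉ W
candidate 4: n = (-1, -1, 0, 1) → π⊥ ≈ (+0.4142, +0.0000); max(|x|,|y|,|x±y|/√2) = 0.4142 ≤ 1.2 ⇒ ∈ W
candidate 5: n = (3, -1, 0, -2) → π⊥ ≈ (+2.2929, -2.1213); max(|x|,|y|,|x±y|/√2) = 3.1213 > 1.2 ⇒ ∉ W
candidate 6: n = (1, 1, 1, -1) → π⊥ ≈ (-0.4142, -1.0000); max(|x|,|y|,|x±y|/√2) = 1.0000 ≤ 1.2 ⇒ ∈ W
candidate 7: n = (1, 0, -1, -1) → π⊥ ≈ (+0.2929, +0.2929); max(|x|,|y|,|x±y|/√2) = 0.4142 ≤ 1.2 ⇒ ∈ W
candidate 8: n = (1, 1, -1, 1) → π⊥ ≈ (+1.0000, +2.4142); max(|x|,|y|,|x±y|/√2) = 2.4142 > 1.2 ⇒ ∉ W
candidate 9: n = (2, -3, -1, -2) → π⊥ ≈ (+2.7071, -2.5355); max(|x|,|y|,|x±y|/√2) = 3.7071 > 1.2 ⇒ ∉ W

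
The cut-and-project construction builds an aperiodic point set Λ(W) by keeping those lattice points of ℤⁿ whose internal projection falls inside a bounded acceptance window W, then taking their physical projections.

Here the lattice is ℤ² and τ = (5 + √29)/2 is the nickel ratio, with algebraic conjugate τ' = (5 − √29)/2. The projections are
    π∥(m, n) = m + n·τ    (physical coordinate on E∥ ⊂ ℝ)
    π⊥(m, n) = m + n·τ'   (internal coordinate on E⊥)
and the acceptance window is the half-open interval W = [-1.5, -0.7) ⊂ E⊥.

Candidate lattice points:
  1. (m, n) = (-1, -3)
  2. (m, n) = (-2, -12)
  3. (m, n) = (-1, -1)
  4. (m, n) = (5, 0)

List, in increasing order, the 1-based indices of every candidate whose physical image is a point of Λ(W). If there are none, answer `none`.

Numerically τ ≈ 5.192582 and τ' = −1/τ ≈ -0.192582.
#1 (-1,-3): internal coord -1 + (-3)·τ' = -0.422253; -0.422253 ∉ [-1.5, -0.7) → out
#2 (-2,-12): internal coord -2 + (-12)·τ' = +0.310989; +0.310989 ∉ [-1.5, -0.7) → out
#3 (-1,-1): internal coord -1 + (-1)·τ' = -0.807418; -0.807418 ∈ [-1.5, -0.7) → IN Λ
#4 (5,0): internal coord 5 + (0)·τ' = +5.000000; +5.000000 ∉ [-1.5, -0.7) → out

3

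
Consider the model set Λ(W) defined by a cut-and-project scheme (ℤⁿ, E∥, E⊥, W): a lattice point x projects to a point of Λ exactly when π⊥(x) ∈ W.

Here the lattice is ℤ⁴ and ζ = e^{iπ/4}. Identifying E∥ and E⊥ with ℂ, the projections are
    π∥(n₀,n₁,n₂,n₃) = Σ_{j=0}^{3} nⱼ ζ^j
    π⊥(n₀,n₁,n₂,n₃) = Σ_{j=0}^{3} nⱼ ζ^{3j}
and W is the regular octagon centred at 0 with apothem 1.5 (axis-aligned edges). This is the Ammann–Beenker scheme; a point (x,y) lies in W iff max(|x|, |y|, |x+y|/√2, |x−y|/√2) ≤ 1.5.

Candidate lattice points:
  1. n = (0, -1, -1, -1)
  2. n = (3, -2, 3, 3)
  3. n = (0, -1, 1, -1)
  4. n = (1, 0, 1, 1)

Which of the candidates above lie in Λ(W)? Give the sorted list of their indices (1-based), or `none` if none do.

1

With ζ = e^{iπ/4} the internal vectors are ζ^0,ζ^3,ζ^6,ζ^9.
candidate 1: n = (0, -1, -1, -1) → π⊥ ≈ (+0.000000, -0.414214); max(|x|,|y|,|x±y|/√2) = 0.414214 ≤ 1.5 ⇒ ∈ W
candidate 2: n = (3, -2, 3, 3) → π⊥ ≈ (+6.535534, -2.292893); max(|x|,|y|,|x±y|/√2) = 6.535534 > 1.5 ⇒ ∉ W
candidate 3: n = (0, -1, 1, -1) → π⊥ ≈ (+0.000000, -2.414214); max(|x|,|y|,|x±y|/√2) = 2.414214 > 1.5 ⇒ ∉ W
candidate 4: n = (1, 0, 1, 1) → π⊥ ≈ (+1.707107, -0.292893); max(|x|,|y|,|x±y|/√2) = 1.707107 > 1.5 ⇒ ∉ W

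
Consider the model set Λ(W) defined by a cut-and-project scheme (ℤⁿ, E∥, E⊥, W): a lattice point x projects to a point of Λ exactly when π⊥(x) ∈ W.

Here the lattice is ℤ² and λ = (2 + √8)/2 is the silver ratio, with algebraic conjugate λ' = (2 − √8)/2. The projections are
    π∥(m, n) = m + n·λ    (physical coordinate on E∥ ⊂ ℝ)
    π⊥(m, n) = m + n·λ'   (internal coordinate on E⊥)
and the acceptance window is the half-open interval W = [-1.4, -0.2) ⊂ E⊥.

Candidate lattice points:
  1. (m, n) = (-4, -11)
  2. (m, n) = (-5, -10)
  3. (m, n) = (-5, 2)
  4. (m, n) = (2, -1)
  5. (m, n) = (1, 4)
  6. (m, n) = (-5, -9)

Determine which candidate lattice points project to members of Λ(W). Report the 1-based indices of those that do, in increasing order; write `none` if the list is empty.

2, 5, 6

λ' = (2−√8)/2 ≈ -0.4142.
[1] lift (-4,-11): star map gives 0.5563; window check -1.4 ≤ 0.5563 < -0.2 is false → out
[2] lift (-5,-10): star map gives -0.8579; window check -1.4 ≤ -0.8579 < -0.2 is true → IN Λ
[3] lift (-5,2): star map gives -5.8284; window check -1.4 ≤ -5.8284 < -0.2 is false → out
[4] lift (2,-1): star map gives 2.4142; window check -1.4 ≤ 2.4142 < -0.2 is false → out
[5] lift (1,4): star map gives -0.6569; window check -1.4 ≤ -0.6569 < -0.2 is true → IN Λ
[6] lift (-5,-9): star map gives -1.2721; window check -1.4 ≤ -1.2721 < -0.2 is true → IN Λ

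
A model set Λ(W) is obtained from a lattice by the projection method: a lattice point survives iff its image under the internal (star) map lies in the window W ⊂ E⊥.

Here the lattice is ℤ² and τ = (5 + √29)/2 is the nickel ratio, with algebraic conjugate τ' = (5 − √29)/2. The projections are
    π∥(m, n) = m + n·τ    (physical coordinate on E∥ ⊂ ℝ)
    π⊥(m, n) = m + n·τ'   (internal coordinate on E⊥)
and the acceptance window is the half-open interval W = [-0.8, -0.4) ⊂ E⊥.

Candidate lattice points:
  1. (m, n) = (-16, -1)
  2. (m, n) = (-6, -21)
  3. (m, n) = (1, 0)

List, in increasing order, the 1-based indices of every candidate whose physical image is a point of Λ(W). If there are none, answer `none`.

none

τ' = (5−√29)/2 ≈ -0.19258.
candidate 1: (m,n)=(-16,-1) → π∥ = -16-1·τ ≈ -21.19258, π⊥ = -16-1·τ' ≈ -15.80742 ∉ [-0.8, -0.4) ⇒ out
candidate 2: (m,n)=(-6,-21) → π∥ = -6-21·τ ≈ -115.04423, π⊥ = -6-21·τ' ≈ -1.95577 ∉ [-0.8, -0.4) ⇒ out
candidate 3: (m,n)=(1,0) → π∥ = 1+0·τ ≈ 1.00000, π⊥ = 1+0·τ' ≈ 1.00000 ∉ [-0.8, -0.4) ⇒ out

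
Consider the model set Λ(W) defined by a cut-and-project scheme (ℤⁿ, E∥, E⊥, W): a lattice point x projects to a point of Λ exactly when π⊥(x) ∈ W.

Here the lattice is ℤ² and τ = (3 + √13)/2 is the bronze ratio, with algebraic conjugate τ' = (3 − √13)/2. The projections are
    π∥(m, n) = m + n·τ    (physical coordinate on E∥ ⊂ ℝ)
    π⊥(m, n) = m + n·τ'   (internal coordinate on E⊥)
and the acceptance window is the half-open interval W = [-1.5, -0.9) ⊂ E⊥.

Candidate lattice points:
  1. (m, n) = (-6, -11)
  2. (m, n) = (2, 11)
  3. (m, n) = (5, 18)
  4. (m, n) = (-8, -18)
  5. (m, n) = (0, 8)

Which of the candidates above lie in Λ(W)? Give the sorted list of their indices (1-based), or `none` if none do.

τ' = (3−√13)/2 ≈ -0.30278.
[1] lift (-6,-11): star map gives -2.66947; window check -1.5 ≤ -2.66947 < -0.9 is false → out
[2] lift (2,11): star map gives -1.33053; window check -1.5 ≤ -1.33053 < -0.9 is true → IN Λ
[3] lift (5,18): star map gives -0.44996; window check -1.5 ≤ -0.44996 < -0.9 is false → out
[4] lift (-8,-18): star map gives -2.55004; window check -1.5 ≤ -2.55004 < -0.9 is false → out
[5] lift (0,8): star map gives -2.42221; window check -1.5 ≤ -2.42221 < -0.9 is false → out

2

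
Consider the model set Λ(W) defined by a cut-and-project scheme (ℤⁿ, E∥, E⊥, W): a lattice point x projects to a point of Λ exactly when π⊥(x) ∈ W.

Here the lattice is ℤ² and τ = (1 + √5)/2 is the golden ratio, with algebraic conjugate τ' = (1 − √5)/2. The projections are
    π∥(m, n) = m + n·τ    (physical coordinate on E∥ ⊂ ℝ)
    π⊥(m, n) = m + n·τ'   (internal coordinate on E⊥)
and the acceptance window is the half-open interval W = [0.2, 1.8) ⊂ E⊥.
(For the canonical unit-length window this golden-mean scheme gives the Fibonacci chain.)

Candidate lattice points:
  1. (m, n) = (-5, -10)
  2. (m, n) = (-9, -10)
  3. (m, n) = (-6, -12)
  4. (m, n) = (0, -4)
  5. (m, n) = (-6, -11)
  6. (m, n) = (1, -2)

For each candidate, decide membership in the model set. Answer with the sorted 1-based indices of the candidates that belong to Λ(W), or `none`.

1, 3, 5

Compute τ' = (1−√5)/2 = -0.6180, so π⊥(m,n) = m -0.6180·n.
[1] lift (-5,-10): star map gives 1.1803; window check 0.2 ≤ 1.1803 < 1.8 is true → IN Λ
[2] lift (-9,-10): star map gives -2.8197; window check 0.2 ≤ -2.8197 < 1.8 is false → out
[3] lift (-6,-12): star map gives 1.4164; window check 0.2 ≤ 1.4164 < 1.8 is true → IN Λ
[4] lift (0,-4): star map gives 2.4721; window check 0.2 ≤ 2.4721 < 1.8 is false → out
[5] lift (-6,-11): star map gives 0.7984; window check 0.2 ≤ 0.7984 < 1.8 is true → IN Λ
[6] lift (1,-2): star map gives 2.2361; window check 0.2 ≤ 2.2361 < 1.8 is false → out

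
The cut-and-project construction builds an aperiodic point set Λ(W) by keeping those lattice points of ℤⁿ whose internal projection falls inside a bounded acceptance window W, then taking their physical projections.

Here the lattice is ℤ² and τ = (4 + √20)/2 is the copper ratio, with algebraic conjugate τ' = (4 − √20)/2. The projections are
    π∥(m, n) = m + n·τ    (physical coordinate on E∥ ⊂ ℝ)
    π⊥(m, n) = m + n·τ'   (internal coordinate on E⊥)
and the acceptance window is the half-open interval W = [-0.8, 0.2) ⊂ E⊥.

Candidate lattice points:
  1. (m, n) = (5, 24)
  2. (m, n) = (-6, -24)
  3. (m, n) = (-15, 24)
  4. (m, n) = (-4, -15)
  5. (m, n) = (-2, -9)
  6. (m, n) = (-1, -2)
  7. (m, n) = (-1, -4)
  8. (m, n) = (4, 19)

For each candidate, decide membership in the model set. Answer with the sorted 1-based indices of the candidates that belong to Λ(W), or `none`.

Numerically τ ≈ 4.23607 and τ' = −1/τ ≈ -0.23607.
#1 (5,24): internal coord 5 + (24)·τ' = -0.66563; -0.66563 ∈ [-0.8, 0.2) → IN Λ
#2 (-6,-24): internal coord -6 + (-24)·τ' = -0.33437; -0.33437 ∈ [-0.8, 0.2) → IN Λ
#3 (-15,24): internal coord -15 + (24)·τ' = -20.66563; -20.66563 ∉ [-0.8, 0.2) → out
#4 (-4,-15): internal coord -4 + (-15)·τ' = -0.45898; -0.45898 ∈ [-0.8, 0.2) → IN Λ
#5 (-2,-9): internal coord -2 + (-9)·τ' = +0.12461; +0.12461 ∈ [-0.8, 0.2) → IN Λ
#6 (-1,-2): internal coord -1 + (-2)·τ' = -0.52786; -0.52786 ∈ [-0.8, 0.2) → IN Λ
#7 (-1,-4): internal coord -1 + (-4)·τ' = -0.05573; -0.05573 ∈ [-0.8, 0.2) → IN Λ
#8 (4,19): internal coord 4 + (19)·τ' = -0.48529; -0.48529 ∈ [-0.8, 0.2) → IN Λ

1, 2, 4, 5, 6, 7, 8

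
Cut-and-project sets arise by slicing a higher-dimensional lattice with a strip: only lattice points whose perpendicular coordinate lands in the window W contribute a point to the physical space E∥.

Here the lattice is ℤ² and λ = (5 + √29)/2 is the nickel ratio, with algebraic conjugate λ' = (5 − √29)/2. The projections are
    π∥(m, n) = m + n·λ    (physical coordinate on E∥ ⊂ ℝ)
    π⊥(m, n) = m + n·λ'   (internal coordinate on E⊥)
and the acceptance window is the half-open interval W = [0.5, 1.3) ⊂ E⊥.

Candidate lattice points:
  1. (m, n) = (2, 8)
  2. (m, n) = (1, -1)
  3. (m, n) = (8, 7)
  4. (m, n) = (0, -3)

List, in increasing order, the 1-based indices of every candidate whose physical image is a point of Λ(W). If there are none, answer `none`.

Numerically λ ≈ 5.1926 and λ' = −1/λ ≈ -0.1926.
[1] lift (2,8): star map gives 0.4593; window check 0.5 ≤ 0.4593 < 1.3 is false → out
[2] lift (1,-1): star map gives 1.1926; window check 0.5 ≤ 1.1926 < 1.3 is true → IN Λ
[3] lift (8,7): star map gives 6.6519; window check 0.5 ≤ 6.6519 < 1.3 is false → out
[4] lift (0,-3): star map gives 0.5777; window check 0.5 ≤ 0.5777 < 1.3 is true → IN Λ

2, 4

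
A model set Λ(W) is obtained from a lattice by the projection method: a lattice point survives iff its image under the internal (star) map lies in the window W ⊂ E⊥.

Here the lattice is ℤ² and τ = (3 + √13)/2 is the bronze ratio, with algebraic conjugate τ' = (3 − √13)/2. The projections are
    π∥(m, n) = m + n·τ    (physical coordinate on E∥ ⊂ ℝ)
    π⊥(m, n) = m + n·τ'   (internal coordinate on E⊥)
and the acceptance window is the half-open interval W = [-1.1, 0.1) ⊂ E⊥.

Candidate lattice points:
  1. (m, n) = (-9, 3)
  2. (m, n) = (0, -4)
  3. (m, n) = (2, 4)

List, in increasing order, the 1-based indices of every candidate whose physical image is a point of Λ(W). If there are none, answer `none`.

τ' = (3−√13)/2 ≈ -0.302776.
#1 (-9,3): internal coord -9 + (3)·τ' = -9.908327; -9.908327 ∉ [-1.1, 0.1) → out
#2 (0,-4): internal coord 0 + (-4)·τ' = +1.211103; +1.211103 ∉ [-1.1, 0.1) → out
#3 (2,4): internal coord 2 + (4)·τ' = +0.788897; +0.788897 ∉ [-1.1, 0.1) → out

none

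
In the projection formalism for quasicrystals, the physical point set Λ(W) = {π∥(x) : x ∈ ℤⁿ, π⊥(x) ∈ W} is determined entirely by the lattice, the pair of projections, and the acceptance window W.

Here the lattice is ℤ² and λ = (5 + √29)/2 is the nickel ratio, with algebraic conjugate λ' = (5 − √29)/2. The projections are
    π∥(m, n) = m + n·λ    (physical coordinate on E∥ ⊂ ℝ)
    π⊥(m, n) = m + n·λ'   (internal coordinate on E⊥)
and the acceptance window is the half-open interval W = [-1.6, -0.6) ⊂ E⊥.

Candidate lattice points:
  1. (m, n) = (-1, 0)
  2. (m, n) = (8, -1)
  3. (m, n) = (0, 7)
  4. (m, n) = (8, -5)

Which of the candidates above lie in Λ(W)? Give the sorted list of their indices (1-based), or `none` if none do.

λ' = (5−√29)/2 ≈ -0.192582.
candidate 1: (m,n)=(-1,0) → π∥ = -1+0·λ ≈ -1.000000, π⊥ = -1+0·λ' ≈ -1.000000 ∈ [-1.6, -0.6) ⇒ IN Λ
candidate 2: (m,n)=(8,-1) → π∥ = 8-1·λ ≈ 2.807418, π⊥ = 8-1·λ' ≈ 8.192582 ∉ [-1.6, -0.6) ⇒ out
candidate 3: (m,n)=(0,7) → π∥ = 0+7·λ ≈ 36.348077, π⊥ = 0+7·λ' ≈ -1.348077 ∈ [-1.6, -0.6) ⇒ IN Λ
candidate 4: (m,n)=(8,-5) → π∥ = 8-5·λ ≈ -17.962912, π⊥ = 8-5·λ' ≈ 8.962912 ∉ [-1.6, -0.6) ⇒ out

1, 3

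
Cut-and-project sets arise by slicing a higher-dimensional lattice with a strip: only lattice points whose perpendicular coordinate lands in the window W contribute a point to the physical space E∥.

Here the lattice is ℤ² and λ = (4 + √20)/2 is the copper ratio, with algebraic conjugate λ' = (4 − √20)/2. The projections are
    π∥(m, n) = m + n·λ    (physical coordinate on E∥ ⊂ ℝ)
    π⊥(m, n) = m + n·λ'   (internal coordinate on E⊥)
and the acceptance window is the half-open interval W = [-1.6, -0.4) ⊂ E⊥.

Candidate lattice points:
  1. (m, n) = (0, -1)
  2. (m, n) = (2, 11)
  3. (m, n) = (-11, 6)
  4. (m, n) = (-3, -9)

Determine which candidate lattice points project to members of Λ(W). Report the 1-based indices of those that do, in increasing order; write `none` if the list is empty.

Compute λ' = (4−√20)/2 = -0.236068, so π⊥(m,n) = m -0.236068·n.
#1 (0,-1): internal coord 0 + (-1)·λ' = +0.236068; +0.236068 ∉ [-1.6, -0.4) → out
#2 (2,11): internal coord 2 + (11)·λ' = -0.596748; -0.596748 ∈ [-1.6, -0.4) → IN Λ
#3 (-11,6): internal coord -11 + (6)·λ' = -12.416408; -12.416408 ∉ [-1.6, -0.4) → out
#4 (-3,-9): internal coord -3 + (-9)·λ' = -0.875388; -0.875388 ∈ [-1.6, -0.4) → IN Λ

2, 4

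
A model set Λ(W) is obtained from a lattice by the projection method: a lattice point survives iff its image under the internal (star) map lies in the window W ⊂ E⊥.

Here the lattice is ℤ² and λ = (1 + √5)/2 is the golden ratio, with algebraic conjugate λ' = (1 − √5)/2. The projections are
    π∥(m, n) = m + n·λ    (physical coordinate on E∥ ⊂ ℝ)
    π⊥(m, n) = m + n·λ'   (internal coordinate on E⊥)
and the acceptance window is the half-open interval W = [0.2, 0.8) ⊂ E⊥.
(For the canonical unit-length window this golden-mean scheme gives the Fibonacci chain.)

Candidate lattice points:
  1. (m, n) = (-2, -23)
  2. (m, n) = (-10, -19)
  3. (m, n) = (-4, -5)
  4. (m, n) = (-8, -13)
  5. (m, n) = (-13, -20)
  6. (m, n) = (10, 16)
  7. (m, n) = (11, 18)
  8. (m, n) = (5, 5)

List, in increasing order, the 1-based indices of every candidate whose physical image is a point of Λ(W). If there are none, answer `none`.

none

Compute λ' = (1−√5)/2 = -0.6180, so π⊥(m,n) = m -0.6180·n.
[1] lift (-2,-23): star map gives 12.2148; window check 0.2 ≤ 12.2148 < 0.8 is false → out
[2] lift (-10,-19): star map gives 1.7426; window check 0.2 ≤ 1.7426 < 0.8 is false → out
[3] lift (-4,-5): star map gives -0.9098; window check 0.2 ≤ -0.9098 < 0.8 is false → out
[4] lift (-8,-13): star map gives 0.0344; window check 0.2 ≤ 0.0344 < 0.8 is false → out
[5] lift (-13,-20): star map gives -0.6393; window check 0.2 ≤ -0.6393 < 0.8 is false → out
[6] lift (10,16): star map gives 0.1115; window check 0.2 ≤ 0.1115 < 0.8 is false → out
[7] lift (11,18): star map gives -0.1246; window check 0.2 ≤ -0.1246 < 0.8 is false → out
[8] lift (5,5): star map gives 1.9098; window check 0.2 ≤ 1.9098 < 0.8 is false → out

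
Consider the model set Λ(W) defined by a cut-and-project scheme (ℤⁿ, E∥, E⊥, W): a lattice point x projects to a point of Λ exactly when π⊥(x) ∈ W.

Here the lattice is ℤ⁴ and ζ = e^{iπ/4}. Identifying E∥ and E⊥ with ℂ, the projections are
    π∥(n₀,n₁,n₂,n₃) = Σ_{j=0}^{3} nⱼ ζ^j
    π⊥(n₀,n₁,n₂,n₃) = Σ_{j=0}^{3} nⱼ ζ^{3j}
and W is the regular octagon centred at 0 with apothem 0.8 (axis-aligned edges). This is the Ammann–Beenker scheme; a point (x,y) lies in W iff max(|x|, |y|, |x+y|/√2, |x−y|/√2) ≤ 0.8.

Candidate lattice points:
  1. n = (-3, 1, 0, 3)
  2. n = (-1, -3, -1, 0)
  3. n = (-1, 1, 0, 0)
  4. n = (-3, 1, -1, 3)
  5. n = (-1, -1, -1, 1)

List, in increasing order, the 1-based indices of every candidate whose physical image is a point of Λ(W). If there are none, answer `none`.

Internal map: ζ^{3j} for j=0..3 gives (1,0), (−√2/2,√2/2), (0,−1), (√2/2,√2/2).
#1 (-3, 1, 0, 3): internal (-1.585786, 2.828427); octagon support 3.121320 vs apothem 0.8 → ∉ W
#2 (-1, -3, -1, 0): internal (1.121320, -1.121320); octagon support 1.585786 vs apothem 0.8 → ∉ W
#3 (-1, 1, 0, 0): internal (-1.707107, 0.707107); octagon support 1.707107 vs apothem 0.8 → ∉ W
#4 (-3, 1, -1, 3): internal (-1.585786, 3.828427); octagon support 3.828427 vs apothem 0.8 → ∉ W
#5 (-1, -1, -1, 1): internal (0.414214, 1.000000); octagon support 1.000000 vs apothem 0.8 → ∉ W

none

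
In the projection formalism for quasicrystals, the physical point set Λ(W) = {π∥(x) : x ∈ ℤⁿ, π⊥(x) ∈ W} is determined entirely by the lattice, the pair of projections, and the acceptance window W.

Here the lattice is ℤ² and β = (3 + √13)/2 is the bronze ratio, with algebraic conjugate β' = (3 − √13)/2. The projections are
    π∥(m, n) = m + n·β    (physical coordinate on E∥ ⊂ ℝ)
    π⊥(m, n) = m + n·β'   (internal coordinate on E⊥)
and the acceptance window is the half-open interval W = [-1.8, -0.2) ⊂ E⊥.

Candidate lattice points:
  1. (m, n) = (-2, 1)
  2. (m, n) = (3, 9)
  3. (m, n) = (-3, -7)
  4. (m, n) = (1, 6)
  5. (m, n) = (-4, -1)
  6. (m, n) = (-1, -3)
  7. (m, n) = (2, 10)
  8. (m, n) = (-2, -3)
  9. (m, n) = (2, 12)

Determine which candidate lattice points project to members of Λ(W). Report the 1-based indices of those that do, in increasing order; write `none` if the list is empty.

Numerically β ≈ 3.3028 and β' = −1/β ≈ -0.3028.
[1] lift (-2,1): star map gives -2.3028; window check -1.8 ≤ -2.3028 < -0.2 is false → out
[2] lift (3,9): star map gives 0.2750; window check -1.8 ≤ 0.2750 < -0.2 is false → out
[3] lift (-3,-7): star map gives -0.8806; window check -1.8 ≤ -0.8806 < -0.2 is true → IN Λ
[4] lift (1,6): star map gives -0.8167; window check -1.8 ≤ -0.8167 < -0.2 is true → IN Λ
[5] lift (-4,-1): star map gives -3.6972; window check -1.8 ≤ -3.6972 < -0.2 is false → out
[6] lift (-1,-3): star map gives -0.0917; window check -1.8 ≤ -0.0917 < -0.2 is false → out
[7] lift (2,10): star map gives -1.0278; window check -1.8 ≤ -1.0278 < -0.2 is true → IN Λ
[8] lift (-2,-3): star map gives -1.0917; window check -1.8 ≤ -1.0917 < -0.2 is true → IN Λ
[9] lift (2,12): star map gives -1.6333; window check -1.8 ≤ -1.6333 < -0.2 is true → IN Λ

3, 4, 7, 8, 9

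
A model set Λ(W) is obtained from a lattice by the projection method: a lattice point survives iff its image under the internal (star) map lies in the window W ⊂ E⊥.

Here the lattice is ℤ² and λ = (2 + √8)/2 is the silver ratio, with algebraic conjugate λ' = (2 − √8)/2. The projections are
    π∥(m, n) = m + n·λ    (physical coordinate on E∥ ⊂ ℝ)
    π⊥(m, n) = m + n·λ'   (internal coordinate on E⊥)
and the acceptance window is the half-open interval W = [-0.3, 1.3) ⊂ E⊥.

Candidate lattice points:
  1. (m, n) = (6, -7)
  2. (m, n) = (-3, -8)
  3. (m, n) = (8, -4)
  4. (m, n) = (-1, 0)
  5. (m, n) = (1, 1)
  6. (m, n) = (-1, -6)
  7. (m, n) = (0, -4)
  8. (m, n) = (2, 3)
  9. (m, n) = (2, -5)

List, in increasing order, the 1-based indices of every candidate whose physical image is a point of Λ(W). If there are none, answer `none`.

λ' = (2−√8)/2 ≈ -0.414214.
candidate 1: (m,n)=(6,-7) → π∥ = 6-7·λ ≈ -10.899495, π⊥ = 6-7·λ' ≈ 8.899495 ∉ [-0.3, 1.3) ⇒ out
candidate 2: (m,n)=(-3,-8) → π∥ = -3-8·λ ≈ -22.313708, π⊥ = -3-8·λ' ≈ 0.313708 ∈ [-0.3, 1.3) ⇒ IN Λ
candidate 3: (m,n)=(8,-4) → π∥ = 8-4·λ ≈ -1.656854, π⊥ = 8-4·λ' ≈ 9.656854 ∉ [-0.3, 1.3) ⇒ out
candidate 4: (m,n)=(-1,0) → π∥ = -1+0·λ ≈ -1.000000, π⊥ = -1+0·λ' ≈ -1.000000 ∉ [-0.3, 1.3) ⇒ out
candidate 5: (m,n)=(1,1) → π∥ = 1+1·λ ≈ 3.414214, π⊥ = 1+1·λ' ≈ 0.585786 ∈ [-0.3, 1.3) ⇒ IN Λ
candidate 6: (m,n)=(-1,-6) → π∥ = -1-6·λ ≈ -15.485281, π⊥ = -1-6·λ' ≈ 1.485281 ∉ [-0.3, 1.3) ⇒ out
candidate 7: (m,n)=(0,-4) → π∥ = 0-4·λ ≈ -9.656854, π⊥ = 0-4·λ' ≈ 1.656854 ∉ [-0.3, 1.3) ⇒ out
candidate 8: (m,n)=(2,3) → π∥ = 2+3·λ ≈ 9.242641, π⊥ = 2+3·λ' ≈ 0.757359 ∈ [-0.3, 1.3) ⇒ IN Λ
candidate 9: (m,n)=(2,-5) → π∥ = 2-5·λ ≈ -10.071068, π⊥ = 2-5·λ' ≈ 4.071068 ∉ [-0.3, 1.3) ⇒ out

2, 5, 8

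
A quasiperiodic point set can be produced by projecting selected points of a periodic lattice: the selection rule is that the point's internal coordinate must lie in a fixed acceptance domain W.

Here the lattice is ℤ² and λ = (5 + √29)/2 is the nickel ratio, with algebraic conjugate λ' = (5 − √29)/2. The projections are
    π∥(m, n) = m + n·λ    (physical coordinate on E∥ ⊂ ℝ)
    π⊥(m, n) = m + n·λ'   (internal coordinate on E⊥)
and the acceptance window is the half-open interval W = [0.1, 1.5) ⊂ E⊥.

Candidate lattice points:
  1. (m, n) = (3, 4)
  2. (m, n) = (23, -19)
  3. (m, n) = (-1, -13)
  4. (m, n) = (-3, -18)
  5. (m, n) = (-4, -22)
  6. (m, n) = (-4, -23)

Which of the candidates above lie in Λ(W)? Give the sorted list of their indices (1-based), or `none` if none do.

4, 5, 6

Compute λ' = (5−√29)/2 = -0.1926, so π⊥(m,n) = m -0.1926·n.
#1 (3,4): internal coord 3 + (4)·λ' = +2.2297; +2.2297 ∉ [0.1, 1.5) → out
#2 (23,-19): internal coord 23 + (-19)·λ' = +26.6591; +26.6591 ∉ [0.1, 1.5) → out
#3 (-1,-13): internal coord -1 + (-13)·λ' = +1.5036; +1.5036 ∉ [0.1, 1.5) → out
#4 (-3,-18): internal coord -3 + (-18)·λ' = +0.4665; +0.4665 ∈ [0.1, 1.5) → IN Λ
#5 (-4,-22): internal coord -4 + (-22)·λ' = +0.2368; +0.2368 ∈ [0.1, 1.5) → IN Λ
#6 (-4,-23): internal coord -4 + (-23)·λ' = +0.4294; +0.4294 ∈ [0.1, 1.5) → IN Λ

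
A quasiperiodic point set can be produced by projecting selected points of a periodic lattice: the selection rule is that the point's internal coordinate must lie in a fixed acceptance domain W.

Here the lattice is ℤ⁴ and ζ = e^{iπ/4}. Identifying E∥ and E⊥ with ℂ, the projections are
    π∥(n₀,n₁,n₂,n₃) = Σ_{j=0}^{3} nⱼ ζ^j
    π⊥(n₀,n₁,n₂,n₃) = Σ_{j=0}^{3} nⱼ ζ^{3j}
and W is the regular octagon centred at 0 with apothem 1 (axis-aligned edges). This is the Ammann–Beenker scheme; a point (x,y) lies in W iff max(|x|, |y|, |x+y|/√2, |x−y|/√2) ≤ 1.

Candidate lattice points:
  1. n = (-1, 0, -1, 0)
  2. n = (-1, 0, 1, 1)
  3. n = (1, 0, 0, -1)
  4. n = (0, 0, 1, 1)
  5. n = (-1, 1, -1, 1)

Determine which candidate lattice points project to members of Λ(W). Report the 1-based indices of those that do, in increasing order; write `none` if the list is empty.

2, 3, 4

Internal map: ζ^{3j} for j=0..3 gives (1,0), (−√2/2,√2/2), (0,−1), (√2/2,√2/2).
candidate 1: n = (-1, 0, -1, 0) → π⊥ ≈ (-1.0000, +1.0000); max(|x|,|y|,|x±y|/√2) = 1.4142 > 1 ⇒ ∉ W
candidate 2: n = (-1, 0, 1, 1) → π⊥ ≈ (-0.2929, -0.2929); max(|x|,|y|,|x±y|/√2) = 0.4142 ≤ 1 ⇒ ∈ W
candidate 3: n = (1, 0, 0, -1) → π⊥ ≈ (+0.2929, -0.7071); max(|x|,|y|,|x±y|/√2) = 0.7071 ≤ 1 ⇒ ∈ W
candidate 4: n = (0, 0, 1, 1) → π⊥ ≈ (+0.7071, -0.2929); max(|x|,|y|,|x±y|/√2) = 0.7071 ≤ 1 ⇒ ∈ W
candidate 5: n = (-1, 1, -1, 1) → π⊥ ≈ (-1.0000, +2.4142); max(|x|,|y|,|x±y|/√2) = 2.4142 > 1 ⇒ ∉ W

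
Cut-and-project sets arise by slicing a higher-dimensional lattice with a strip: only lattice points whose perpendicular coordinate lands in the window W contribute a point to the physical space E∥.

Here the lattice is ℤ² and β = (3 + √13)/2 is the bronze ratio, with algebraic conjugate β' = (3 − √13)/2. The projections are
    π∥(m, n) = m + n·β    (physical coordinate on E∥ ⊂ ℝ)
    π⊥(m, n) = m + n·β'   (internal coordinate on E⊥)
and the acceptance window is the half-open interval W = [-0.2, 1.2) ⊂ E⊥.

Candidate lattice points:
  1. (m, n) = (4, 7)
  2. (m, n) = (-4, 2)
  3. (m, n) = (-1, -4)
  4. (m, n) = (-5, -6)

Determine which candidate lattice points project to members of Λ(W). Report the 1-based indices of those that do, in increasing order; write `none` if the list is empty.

3

Compute β' = (3−√13)/2 = -0.30278, so π⊥(m,n) = m -0.30278·n.
#1 (4,7): internal coord 4 + (7)·β' = +1.88057; +1.88057 ∉ [-0.2, 1.2) → out
#2 (-4,2): internal coord -4 + (2)·β' = -4.60555; -4.60555 ∉ [-0.2, 1.2) → out
#3 (-1,-4): internal coord -1 + (-4)·β' = +0.21110; +0.21110 ∈ [-0.2, 1.2) → IN Λ
#4 (-5,-6): internal coord -5 + (-6)·β' = -3.18335; -3.18335 ∉ [-0.2, 1.2) → out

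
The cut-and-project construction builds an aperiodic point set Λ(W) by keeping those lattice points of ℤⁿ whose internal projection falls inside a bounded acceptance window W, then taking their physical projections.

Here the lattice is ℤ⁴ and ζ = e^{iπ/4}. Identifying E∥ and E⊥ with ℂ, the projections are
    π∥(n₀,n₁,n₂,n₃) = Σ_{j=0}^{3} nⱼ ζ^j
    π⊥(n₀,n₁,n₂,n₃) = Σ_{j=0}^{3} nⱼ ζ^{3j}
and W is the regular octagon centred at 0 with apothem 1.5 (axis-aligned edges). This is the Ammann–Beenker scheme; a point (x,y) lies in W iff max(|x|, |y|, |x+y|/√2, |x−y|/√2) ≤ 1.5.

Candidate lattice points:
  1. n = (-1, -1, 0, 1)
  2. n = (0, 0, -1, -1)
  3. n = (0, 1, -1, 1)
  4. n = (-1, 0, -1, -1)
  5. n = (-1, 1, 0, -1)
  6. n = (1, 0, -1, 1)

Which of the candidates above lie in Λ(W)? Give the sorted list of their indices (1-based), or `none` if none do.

1, 2

Internal map: ζ^{3j} for j=0..3 gives (1,0), (−√2/2,√2/2), (0,−1), (√2/2,√2/2).
#1 (-1, -1, 0, 1): internal (0.414214, 0.000000); octagon support 0.414214 vs apothem 1.5 → ∈ W
#2 (0, 0, -1, -1): internal (-0.707107, 0.292893); octagon support 0.707107 vs apothem 1.5 → ∈ W
#3 (0, 1, -1, 1): internal (0.000000, 2.414214); octagon support 2.414214 vs apothem 1.5 → ∉ W
#4 (-1, 0, -1, -1): internal (-1.707107, 0.292893); octagon support 1.707107 vs apothem 1.5 → ∉ W
#5 (-1, 1, 0, -1): internal (-2.414214, 0.000000); octagon support 2.414214 vs apothem 1.5 → ∉ W
#6 (1, 0, -1, 1): internal (1.707107, 1.707107); octagon support 2.414214 vs apothem 1.5 → ∉ W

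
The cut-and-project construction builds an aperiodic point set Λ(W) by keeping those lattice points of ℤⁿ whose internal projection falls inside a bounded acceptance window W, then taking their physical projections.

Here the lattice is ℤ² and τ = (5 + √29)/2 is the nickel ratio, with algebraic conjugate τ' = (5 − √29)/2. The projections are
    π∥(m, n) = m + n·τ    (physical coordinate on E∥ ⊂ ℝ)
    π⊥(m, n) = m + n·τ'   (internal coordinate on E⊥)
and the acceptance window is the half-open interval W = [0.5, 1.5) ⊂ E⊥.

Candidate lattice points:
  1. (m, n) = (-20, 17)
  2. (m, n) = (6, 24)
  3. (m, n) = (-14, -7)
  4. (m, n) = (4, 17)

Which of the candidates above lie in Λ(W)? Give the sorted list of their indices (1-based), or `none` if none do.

Compute τ' = (5−√29)/2 = -0.19258, so π⊥(m,n) = m -0.19258·n.
[1] lift (-20,17): star map gives -23.27390; window check 0.5 ≤ -23.27390 < 1.5 is false → out
[2] lift (6,24): star map gives 1.37802; window check 0.5 ≤ 1.37802 < 1.5 is true → IN Λ
[3] lift (-14,-7): star map gives -12.65192; window check 0.5 ≤ -12.65192 < 1.5 is false → out
[4] lift (4,17): star map gives 0.72610; window check 0.5 ≤ 0.72610 < 1.5 is true → IN Λ

2, 4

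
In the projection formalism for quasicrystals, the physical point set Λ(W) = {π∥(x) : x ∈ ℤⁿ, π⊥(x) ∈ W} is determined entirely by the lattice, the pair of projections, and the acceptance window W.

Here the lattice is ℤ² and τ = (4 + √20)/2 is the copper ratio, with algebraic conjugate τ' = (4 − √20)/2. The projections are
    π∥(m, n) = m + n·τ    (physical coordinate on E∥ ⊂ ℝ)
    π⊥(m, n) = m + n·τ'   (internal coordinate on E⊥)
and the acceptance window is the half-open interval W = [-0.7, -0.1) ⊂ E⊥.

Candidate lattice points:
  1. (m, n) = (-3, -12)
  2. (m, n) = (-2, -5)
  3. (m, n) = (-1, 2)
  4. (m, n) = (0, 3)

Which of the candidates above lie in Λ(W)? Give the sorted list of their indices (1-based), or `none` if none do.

τ' = (4−√20)/2 ≈ -0.2361.
candidate 1: (m,n)=(-3,-12) → π∥ = -3-12·τ ≈ -53.8328, π⊥ = -3-12·τ' ≈ -0.1672 ∈ [-0.7, -0.1) ⇒ IN Λ
candidate 2: (m,n)=(-2,-5) → π∥ = -2-5·τ ≈ -23.1803, π⊥ = -2-5·τ' ≈ -0.8197 ∉ [-0.7, -0.1) ⇒ out
candidate 3: (m,n)=(-1,2) → π∥ = -1+2·τ ≈ 7.4721, π⊥ = -1+2·τ' ≈ -1.4721 ∉ [-0.7, -0.1) ⇒ out
candidate 4: (m,n)=(0,3) → π∥ = 0+3·τ ≈ 12.7082, π⊥ = 0+3·τ' ≈ -0.7082 ∉ [-0.7, -0.1) ⇒ out

1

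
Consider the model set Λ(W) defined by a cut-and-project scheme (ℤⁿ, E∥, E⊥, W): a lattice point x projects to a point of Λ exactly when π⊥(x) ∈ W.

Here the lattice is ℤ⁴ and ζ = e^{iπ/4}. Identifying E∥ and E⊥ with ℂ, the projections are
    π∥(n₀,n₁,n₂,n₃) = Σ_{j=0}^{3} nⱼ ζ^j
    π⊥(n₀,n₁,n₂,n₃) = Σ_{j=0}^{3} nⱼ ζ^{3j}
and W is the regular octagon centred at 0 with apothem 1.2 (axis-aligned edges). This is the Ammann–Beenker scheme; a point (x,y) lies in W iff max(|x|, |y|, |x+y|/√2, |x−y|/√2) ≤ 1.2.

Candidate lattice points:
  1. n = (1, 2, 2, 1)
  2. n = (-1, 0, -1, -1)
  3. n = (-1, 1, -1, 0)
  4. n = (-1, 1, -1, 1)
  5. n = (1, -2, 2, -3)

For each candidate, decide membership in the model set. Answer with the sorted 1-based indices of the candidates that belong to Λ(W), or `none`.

1

With ζ = e^{iπ/4} the internal vectors are ζ^0,ζ^3,ζ^6,ζ^9.
#1 (1, 2, 2, 1): internal (0.29289, 0.12132); octagon support 0.29289 vs apothem 1.2 → ∈ W
#2 (-1, 0, -1, -1): internal (-1.70711, 0.29289); octagon support 1.70711 vs apothem 1.2 → ∉ W
#3 (-1, 1, -1, 0): internal (-1.70711, 1.70711); octagon support 2.41421 vs apothem 1.2 → ∉ W
#4 (-1, 1, -1, 1): internal (-1.00000, 2.41421); octagon support 2.41421 vs apothem 1.2 → ∉ W
#5 (1, -2, 2, -3): internal (0.29289, -5.53553); octagon support 5.53553 vs apothem 1.2 → ∉ W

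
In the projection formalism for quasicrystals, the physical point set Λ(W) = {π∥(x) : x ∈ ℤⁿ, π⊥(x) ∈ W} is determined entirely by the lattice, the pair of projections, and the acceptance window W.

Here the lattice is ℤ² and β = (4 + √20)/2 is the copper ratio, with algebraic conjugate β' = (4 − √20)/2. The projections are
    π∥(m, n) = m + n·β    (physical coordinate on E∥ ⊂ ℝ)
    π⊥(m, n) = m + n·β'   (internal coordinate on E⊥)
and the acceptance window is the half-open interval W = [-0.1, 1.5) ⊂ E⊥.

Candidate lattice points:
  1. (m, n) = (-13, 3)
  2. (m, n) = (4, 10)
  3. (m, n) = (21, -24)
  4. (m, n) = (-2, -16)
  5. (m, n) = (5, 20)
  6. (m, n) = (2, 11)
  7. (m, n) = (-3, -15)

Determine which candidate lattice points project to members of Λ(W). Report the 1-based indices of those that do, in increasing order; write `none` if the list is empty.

5, 7

Compute β' = (4−√20)/2 = -0.2361, so π⊥(m,n) = m -0.2361·n.
candidate 1: (m,n)=(-13,3) → π∥ = -13+3·β ≈ -0.2918, π⊥ = -13+3·β' ≈ -13.7082 ∉ [-0.1, 1.5) ⇒ out
candidate 2: (m,n)=(4,10) → π∥ = 4+10·β ≈ 46.3607, π⊥ = 4+10·β' ≈ 1.6393 ∉ [-0.1, 1.5) ⇒ out
candidate 3: (m,n)=(21,-24) → π∥ = 21-24·β ≈ -80.6656, π⊥ = 21-24·β' ≈ 26.6656 ∉ [-0.1, 1.5) ⇒ out
candidate 4: (m,n)=(-2,-16) → π∥ = -2-16·β ≈ -69.7771, π⊥ = -2-16·β' ≈ 1.7771 ∉ [-0.1, 1.5) ⇒ out
candidate 5: (m,n)=(5,20) → π∥ = 5+20·β ≈ 89.7214, π⊥ = 5+20·β' ≈ 0.2786 ∈ [-0.1, 1.5) ⇒ IN Λ
candidate 6: (m,n)=(2,11) → π∥ = 2+11·β ≈ 48.5967, π⊥ = 2+11·β' ≈ -0.5967 ∉ [-0.1, 1.5) ⇒ out
candidate 7: (m,n)=(-3,-15) → π∥ = -3-15·β ≈ -66.5410, π⊥ = -3-15·β' ≈ 0.5410 ∈ [-0.1, 1.5) ⇒ IN Λ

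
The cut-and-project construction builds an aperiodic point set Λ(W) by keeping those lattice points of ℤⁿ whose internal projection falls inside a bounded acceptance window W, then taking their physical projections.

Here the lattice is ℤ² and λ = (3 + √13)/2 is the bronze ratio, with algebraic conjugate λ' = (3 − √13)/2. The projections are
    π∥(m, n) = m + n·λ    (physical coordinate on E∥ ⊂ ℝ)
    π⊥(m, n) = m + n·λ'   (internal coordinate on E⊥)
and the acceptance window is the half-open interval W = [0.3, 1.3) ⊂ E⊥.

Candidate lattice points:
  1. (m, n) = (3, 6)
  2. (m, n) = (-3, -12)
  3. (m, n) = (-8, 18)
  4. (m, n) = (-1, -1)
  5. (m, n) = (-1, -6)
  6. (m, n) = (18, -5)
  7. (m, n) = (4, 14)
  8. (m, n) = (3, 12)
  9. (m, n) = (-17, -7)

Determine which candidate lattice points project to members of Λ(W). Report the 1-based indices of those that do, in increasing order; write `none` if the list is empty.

1, 2, 5

Numerically λ ≈ 3.30278 and λ' = −1/λ ≈ -0.30278.
#1 (3,6): internal coord 3 + (6)·λ' = +1.18335; +1.18335 ∈ [0.3, 1.3) → IN Λ
#2 (-3,-12): internal coord -3 + (-12)·λ' = +0.63331; +0.63331 ∈ [0.3, 1.3) → IN Λ
#3 (-8,18): internal coord -8 + (18)·λ' = -13.44996; -13.44996 ∉ [0.3, 1.3) → out
#4 (-1,-1): internal coord -1 + (-1)·λ' = -0.69722; -0.69722 ∉ [0.3, 1.3) → out
#5 (-1,-6): internal coord -1 + (-6)·λ' = +0.81665; +0.81665 ∈ [0.3, 1.3) → IN Λ
#6 (18,-5): internal coord 18 + (-5)·λ' = +19.51388; +19.51388 ∉ [0.3, 1.3) → out
#7 (4,14): internal coord 4 + (14)·λ' = -0.23886; -0.23886 ∉ [0.3, 1.3) → out
#8 (3,12): internal coord 3 + (12)·λ' = -0.63331; -0.63331 ∉ [0.3, 1.3) → out
#9 (-17,-7): internal coord -17 + (-7)·λ' = -14.88057; -14.88057 ∉ [0.3, 1.3) → out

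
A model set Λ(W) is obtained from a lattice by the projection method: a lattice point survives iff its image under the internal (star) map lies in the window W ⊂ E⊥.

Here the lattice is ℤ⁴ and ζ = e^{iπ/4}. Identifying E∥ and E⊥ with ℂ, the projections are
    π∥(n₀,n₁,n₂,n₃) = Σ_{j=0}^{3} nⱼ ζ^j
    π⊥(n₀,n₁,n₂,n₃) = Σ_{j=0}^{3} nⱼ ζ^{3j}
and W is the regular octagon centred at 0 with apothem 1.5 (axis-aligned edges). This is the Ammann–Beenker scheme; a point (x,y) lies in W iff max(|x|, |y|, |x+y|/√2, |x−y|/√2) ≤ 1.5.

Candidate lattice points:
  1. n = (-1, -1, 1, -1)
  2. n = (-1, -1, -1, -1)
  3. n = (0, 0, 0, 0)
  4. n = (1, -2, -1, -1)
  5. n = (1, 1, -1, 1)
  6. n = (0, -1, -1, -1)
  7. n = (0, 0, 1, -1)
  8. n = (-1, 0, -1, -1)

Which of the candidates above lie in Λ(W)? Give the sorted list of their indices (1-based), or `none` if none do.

Internal map: ζ^{3j} for j=0..3 gives (1,0), (−√2/2,√2/2), (0,−1), (√2/2,√2/2).
candidate 1: n = (-1, -1, 1, -1) → π⊥ ≈ (-1.000000, -2.414214); max(|x|,|y|,|x±y|/√2) = 2.414214 > 1.5 ⇒ ∉ W
candidate 2: n = (-1, -1, -1, -1) → π⊥ ≈ (-1.000000, -0.414214); max(|x|,|y|,|x±y|/√2) = 1.000000 ≤ 1.5 ⇒ ∈ W
candidate 3: n = (0, 0, 0, 0) → π⊥ ≈ (+0.000000, +0.000000); max(|x|,|y|,|x±y|/√2) = 0.000000 ≤ 1.5 ⇒ ∈ W
candidate 4: n = (1, -2, -1, -1) → π⊥ ≈ (+1.707107, -1.121320); max(|x|,|y|,|x±y|/√2) = 2.000000 > 1.5 ⇒ ∉ W
candidate 5: n = (1, 1, -1, 1) → π⊥ ≈ (+1.000000, +2.414214); max(|x|,|y|,|x±y|/√2) = 2.414214 > 1.5 ⇒ ∉ W
candidate 6: n = (0, -1, -1, -1) → π⊥ ≈ (+0.000000, -0.414214); max(|x|,|y|,|x±y|/√2) = 0.414214 ≤ 1.5 ⇒ ∈ W
candidate 7: n = (0, 0, 1, -1) → π⊥ ≈ (-0.707107, -1.707107); max(|x|,|y|,|x±y|/√2) = 1.707107 > 1.5 ⇒ ∉ W
candidate 8: n = (-1, 0, -1, -1) → π⊥ ≈ (-1.707107, +0.292893); max(|x|,|y|,|x±y|/√2) = 1.707107 > 1.5 ⇒ ∉ W

2, 3, 6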